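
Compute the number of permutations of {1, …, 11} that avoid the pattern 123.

58786

Permutations of [n] avoiding any single length-3 pattern are counted by C_n; here n = 11.
C_11 = 58786.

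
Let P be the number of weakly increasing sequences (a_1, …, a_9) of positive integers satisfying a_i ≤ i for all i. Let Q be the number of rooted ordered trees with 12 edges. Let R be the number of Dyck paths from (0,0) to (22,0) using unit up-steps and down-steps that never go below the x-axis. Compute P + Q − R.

154088

Weakly increasing sequences with a_i ≤ i biject with Dyck paths of semilength 9, so there are C_9. So P = C_9 = 4862.
A rooted plane tree with 12 edges has 13 nodes, and the count is C_12. So Q = C_12 = 208012.
A Dyck path with 11 up-steps and 11 down-steps has semilength 11, so there are C_11 of them. So R = C_11 = 58786.
P + Q − R = 4862 + 208012 − 58786 = 154088.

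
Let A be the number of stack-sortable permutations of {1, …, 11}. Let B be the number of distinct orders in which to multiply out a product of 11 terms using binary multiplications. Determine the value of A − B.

41990

By Knuth's characterisation, the stack-sortable permutations of length 11 are the 231-avoiders, numbering C_11. So A = C_11 = 58786.
Bracketing 11 factors into binary products is counted by C_{11−1} = C_10. So B = C_10 = 16796.
A − B = 58786 − 16796 = 41990.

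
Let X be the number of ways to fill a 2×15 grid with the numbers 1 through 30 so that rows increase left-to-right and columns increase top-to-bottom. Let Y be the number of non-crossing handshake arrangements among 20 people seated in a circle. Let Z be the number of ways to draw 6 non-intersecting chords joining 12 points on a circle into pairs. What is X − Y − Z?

9677917

Standard Young tableaux of shape 2×n are counted by C_n; here n = 15. So X = C_15 = 9694845.
Non-crossing handshake pairings of 2n people are counted by C_n; 20 people gives n = 10. So Y = C_10 = 16796.
Pairing 12 circle points by 6 non-crossing chords gives C_6 matchings. So Z = C_6 = 132.
X − Y − Z = 9694845 − 16796 − 132 = 9677917.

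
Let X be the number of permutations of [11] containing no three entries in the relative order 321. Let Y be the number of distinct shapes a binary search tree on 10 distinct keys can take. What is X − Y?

41990

For any fixed pattern of length 3, the pattern-avoiding permutations of [11] number C_11. So X = C_11 = 58786.
Binary trees (left/right distinguished) on n nodes are counted by C_n; here n = 10. So Y = C_10 = 16796.
X − Y = 58786 − 16796 = 41990.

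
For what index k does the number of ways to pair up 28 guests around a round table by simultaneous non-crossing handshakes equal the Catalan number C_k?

14

With 28 = 2·14 people, non-crossing handshake pairings are non-crossing perfect matchings on a circle, counted by C_14.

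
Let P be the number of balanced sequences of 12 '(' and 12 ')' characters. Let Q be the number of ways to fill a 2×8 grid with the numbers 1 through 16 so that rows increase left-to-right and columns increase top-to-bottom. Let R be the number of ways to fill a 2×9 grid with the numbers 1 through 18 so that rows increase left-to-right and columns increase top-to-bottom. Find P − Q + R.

A balanced arrangement of 12 bracket pairs is a Dyck word of semilength 12, so the count is C_12. So P = C_12 = 208012.
By the hook-length formula (or a Dyck-path bijection), SYT of shape 2×8 number C_8. So Q = C_8 = 1430.
Standard Young tableaux of shape 2×n are counted by C_n; here n = 9. So R = C_9 = 4862.
P − Q + R = 208012 − 1430 + 4862 = 211444.

211444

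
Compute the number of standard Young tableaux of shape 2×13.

742900

Standard Young tableaux of shape 2×n are counted by C_n; here n = 13.
C_13 = C(26,13)/14 = 10400600/14 = 742900.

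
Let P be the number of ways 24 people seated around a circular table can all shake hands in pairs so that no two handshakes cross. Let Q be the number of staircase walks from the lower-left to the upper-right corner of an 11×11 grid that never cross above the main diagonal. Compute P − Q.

With 24 = 2·12 people, non-crossing handshake pairings are non-crossing perfect matchings on a circle, counted by C_12. So P = C_12 = 208012.
Monotone paths in an n×n grid that stay weakly below the diagonal are counted by C_n; here n = 11. So Q = C_11 = 58786.
P − Q = 208012 − 58786 = 149226.

149226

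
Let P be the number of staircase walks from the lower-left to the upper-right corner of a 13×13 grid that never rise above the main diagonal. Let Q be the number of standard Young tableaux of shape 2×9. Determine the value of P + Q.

747762

Monotone paths in an n×n grid that stay weakly below the diagonal are counted by C_n; here n = 13. So P = C_13 = 742900.
By the hook-length formula (or a Dyck-path bijection), SYT of shape 2×9 number C_9. So Q = C_9 = 4862.
P + Q = 742900 + 4862 = 747762.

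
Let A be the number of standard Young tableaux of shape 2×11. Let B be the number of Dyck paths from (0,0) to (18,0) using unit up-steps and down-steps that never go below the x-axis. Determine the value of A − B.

Standard Young tableaux of shape 2×n are counted by C_n; here n = 11. So A = C_11 = 58786.
Paths of 9 up- and 9 down-steps that never dip below the axis are Dyck paths; their count is C_9. So B = C_9 = 4862.
A − B = 58786 − 4862 = 53924.

53924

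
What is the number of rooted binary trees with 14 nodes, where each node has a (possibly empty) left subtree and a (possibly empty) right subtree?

Binary trees (left/right distinguished) on n nodes are counted by C_n; here n = 14.
C_14 = C(28,14)/15 = 40116600/15 = 2674440.

2674440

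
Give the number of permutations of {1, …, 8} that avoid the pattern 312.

Permutations of [n] avoiding any single length-3 pattern are counted by C_n; here n = 8.
C_8 = 1430.

1430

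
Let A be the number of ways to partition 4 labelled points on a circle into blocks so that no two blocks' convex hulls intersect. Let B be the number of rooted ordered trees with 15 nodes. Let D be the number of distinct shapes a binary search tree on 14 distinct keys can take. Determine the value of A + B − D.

14

The non-crossing partitions of [4] form a lattice of size C_4. So A = C_4 = 14.
A rooted plane tree on 15 nodes has 14 edges, and such trees are counted by C_14. So B = C_14 = 2674440.
There are C_n binary search tree shapes on n keys; with n = 14 that is C_14. So D = C_14 = 2674440.
A + B − D = 14 + 2674440 − 2674440 = 14.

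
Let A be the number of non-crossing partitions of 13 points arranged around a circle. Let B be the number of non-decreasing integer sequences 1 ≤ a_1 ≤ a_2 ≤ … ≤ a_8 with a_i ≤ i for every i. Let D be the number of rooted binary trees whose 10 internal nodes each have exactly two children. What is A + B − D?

Non-crossing partitions of an n-element set are counted by C_n; here n = 13. So A = C_13 = 742900.
Weakly increasing sequences with a_i ≤ i biject with Dyck paths of semilength 8, so there are C_8. So B = C_8 = 1430.
The number of full binary trees on 10 internal nodes is the Catalan number C_10. So D = C_10 = 16796.
A + B − D = 742900 + 1430 − 16796 = 727534.

727534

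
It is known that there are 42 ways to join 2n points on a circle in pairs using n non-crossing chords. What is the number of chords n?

5

Non-crossing pairings of 2n points on a circle are counted by C_n. The Catalan number equal to 42 is C_5.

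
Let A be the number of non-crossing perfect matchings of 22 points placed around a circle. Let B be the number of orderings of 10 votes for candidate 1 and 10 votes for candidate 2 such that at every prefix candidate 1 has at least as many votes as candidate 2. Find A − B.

Non-crossing perfect matchings of 2n points on a circle are counted by C_n; with 22 points, n = 11. So A = C_11 = 58786.
Ballot sequences with n votes each where one side never trails are Dyck words, counted by C_n; here n = 10. So B = C_10 = 16796.
A − B = 58786 − 16796 = 41990.

41990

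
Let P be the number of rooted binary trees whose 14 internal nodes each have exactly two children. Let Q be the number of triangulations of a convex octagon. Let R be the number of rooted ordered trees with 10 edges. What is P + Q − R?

Full binary trees with n internal nodes are counted by C_n; here n = 14. So P = C_14 = 2674440.
A convex 8-gon is triangulated into 6 triangles, and the number of such triangulations is the Catalan number C_{8−2} = C_6. So Q = C_6 = 132.
Rooted ordered trees with n edges are counted by C_n; here n = 10. So R = C_10 = 16796.
P + Q − R = 2674440 + 132 − 16796 = 2657776.

2657776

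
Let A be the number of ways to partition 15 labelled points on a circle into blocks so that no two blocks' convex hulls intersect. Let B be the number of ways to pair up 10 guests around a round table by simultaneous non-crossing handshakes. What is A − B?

9694803

Non-crossing partitions of an n-element set are counted by C_n; here n = 15. So A = C_15 = 9694845.
Non-crossing handshake pairings of 2n people are counted by C_n; 10 people gives n = 5. So B = C_5 = 42.
A − B = 9694845 − 42 = 9694803.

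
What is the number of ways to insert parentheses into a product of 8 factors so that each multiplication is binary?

429

Ways to associate a product of 8 factors correspond to binary trees on 8 leaves, so the count is C_7.
C_7 = 429.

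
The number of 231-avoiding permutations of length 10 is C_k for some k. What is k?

10

Permutations of [n] avoiding any single length-3 pattern are counted by C_n; here n = 10.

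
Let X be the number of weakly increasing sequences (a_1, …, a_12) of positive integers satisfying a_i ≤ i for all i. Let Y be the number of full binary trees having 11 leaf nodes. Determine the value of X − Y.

Such sub-staircase sequences of length n are counted by C_n; here n = 12. So X = C_12 = 208012.
A full binary tree with L leaves has L−1 internal nodes and is counted by C_{L−1}; L = 11 gives C_10. So Y = C_10 = 16796.
X − Y = 208012 − 16796 = 191216.

191216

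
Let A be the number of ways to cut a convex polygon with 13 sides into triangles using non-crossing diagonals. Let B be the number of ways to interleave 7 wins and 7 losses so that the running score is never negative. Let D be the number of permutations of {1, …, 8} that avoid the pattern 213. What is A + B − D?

57785

The number of triangulations of a 13-gon is the Catalan number C_11 (index = sides − 2). So A = C_11 = 58786.
Reading a vote for the leader as '(' and for the other as ')' turns such a sequence into a balanced string of 7 pairs, so the count is C_7. So B = C_7 = 429.
Permutations of [n] avoiding any single length-3 pattern are counted by C_n; here n = 8. So D = C_8 = 1430.
A + B − D = 58786 + 429 − 1430 = 57785.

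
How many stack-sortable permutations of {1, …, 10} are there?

Stack-sortable permutations are exactly the 231-avoiding ones, counted by C_n; here n = 10.
C_10 = C(20,10)/11 = 184756/11 = 16796.

16796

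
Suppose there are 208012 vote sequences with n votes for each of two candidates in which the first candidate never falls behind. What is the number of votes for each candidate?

12

Such ballot sequences with n votes each are counted by C_n. Since C_12 = 208012, the index is 12.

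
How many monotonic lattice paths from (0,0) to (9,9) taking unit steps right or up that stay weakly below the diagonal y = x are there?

4862

Monotone paths in an n×n grid that stay weakly below the diagonal are counted by C_n; here n = 9.
C_9 = C_8 · 2(2·8+1)/(8+2) = 1430 · 34/10 = 4862.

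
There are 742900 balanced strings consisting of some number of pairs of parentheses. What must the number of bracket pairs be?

Balanced strings of n bracket-pairs are counted by C_n; 742900 = C_13.

13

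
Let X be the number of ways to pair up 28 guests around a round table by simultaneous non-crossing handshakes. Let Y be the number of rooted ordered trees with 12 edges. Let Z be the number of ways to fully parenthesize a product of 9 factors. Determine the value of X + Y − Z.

With 28 = 2·14 people, non-crossing handshake pairings are non-crossing perfect matchings on a circle, counted by C_14. So X = C_14 = 2674440.
A rooted plane tree with 12 edges has 13 nodes, and the count is C_12. So Y = C_12 = 208012.
Ways to associate a product of 9 factors correspond to binary trees on 9 leaves, so the count is C_8. So Z = C_8 = 1430.
X + Y − Z = 2674440 + 208012 − 1430 = 2881022.

2881022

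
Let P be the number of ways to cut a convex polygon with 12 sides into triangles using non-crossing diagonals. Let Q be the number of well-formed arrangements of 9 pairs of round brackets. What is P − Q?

Triangulations of a convex m-gon are counted by C_{m−2}; with m = 12 this is C_10. So P = C_10 = 16796.
Balanced strings of n pairs of brackets are counted by C_n; here n = 9. So Q = C_9 = 4862.
P − Q = 16796 − 4862 = 11934.

11934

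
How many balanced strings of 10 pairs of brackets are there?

With 10 pairs the number of balanced bracket strings is the Catalan number C_10.
C_10 = C(20,10)/11 = 184756/11 = 16796.

16796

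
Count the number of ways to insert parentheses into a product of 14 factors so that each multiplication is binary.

742900

Ways to associate a product of 14 factors correspond to binary trees on 14 leaves, so the count is C_13.
C_13 = C_12 · 2(2·12+1)/(12+2) = 208012 · 50/14 = 742900.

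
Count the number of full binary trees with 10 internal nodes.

The number of full binary trees on 10 internal nodes is the Catalan number C_10.
C_10 = C_9 · 2(2·9+1)/(9+2) = 4862 · 38/11 = 16796.

16796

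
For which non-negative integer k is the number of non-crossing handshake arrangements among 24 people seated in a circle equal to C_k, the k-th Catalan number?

12

Non-crossing handshake pairings of 2n people are counted by C_n; 24 people gives n = 12.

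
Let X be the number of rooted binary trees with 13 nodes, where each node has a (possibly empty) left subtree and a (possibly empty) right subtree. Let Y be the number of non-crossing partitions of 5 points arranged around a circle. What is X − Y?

Binary trees (left/right distinguished) on n nodes are counted by C_n; here n = 13. So X = C_13 = 742900.
The non-crossing partitions of [5] form a lattice of size C_5. So Y = C_5 = 42.
X − Y = 742900 − 42 = 742858.

742858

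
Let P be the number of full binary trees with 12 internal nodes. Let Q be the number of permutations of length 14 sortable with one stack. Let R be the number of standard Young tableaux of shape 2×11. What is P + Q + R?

Full binary trees with n internal nodes are counted by C_n; here n = 12. So P = C_12 = 208012.
Stack-sortable permutations are exactly the 231-avoiding ones, counted by C_n; here n = 14. So Q = C_14 = 2674440.
Standard Young tableaux of shape 2×n are counted by C_n; here n = 11. So R = C_11 = 58786.
P + Q + R = 208012 + 2674440 + 58786 = 2941238.

2941238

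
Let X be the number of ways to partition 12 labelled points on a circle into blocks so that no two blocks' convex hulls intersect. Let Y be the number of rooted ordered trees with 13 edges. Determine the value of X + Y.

Non-crossing partitions of an n-element set are counted by C_n; here n = 12. So X = C_12 = 208012.
Rooted ordered trees with n edges are counted by C_n; here n = 13. So Y = C_13 = 742900.
X + Y = 208012 + 742900 = 950912.

950912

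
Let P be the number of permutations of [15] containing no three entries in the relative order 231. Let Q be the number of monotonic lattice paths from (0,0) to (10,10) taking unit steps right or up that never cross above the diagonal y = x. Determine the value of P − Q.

9678049

Permutations of [n] avoiding any single length-3 pattern are counted by C_n; here n = 15. So P = C_15 = 9694845.
Monotone paths in an n×n grid that stay weakly below the diagonal are counted by C_n; here n = 10. So Q = C_10 = 16796.
P − Q = 9694845 − 16796 = 9678049.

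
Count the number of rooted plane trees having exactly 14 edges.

2674440

Rooted ordered trees with n edges are counted by C_n; here n = 14.
C_14 = C(28,14)/15 = 40116600/15 = 2674440.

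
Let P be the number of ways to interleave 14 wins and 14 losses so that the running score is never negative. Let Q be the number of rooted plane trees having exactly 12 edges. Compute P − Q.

2466428

Reading a vote for the leader as '(' and for the other as ')' turns such a sequence into a balanced string of 14 pairs, so the count is C_14. So P = C_14 = 2674440.
Rooted ordered trees with n edges are counted by C_n; here n = 12. So Q = C_12 = 208012.
P − Q = 2674440 − 208012 = 2466428.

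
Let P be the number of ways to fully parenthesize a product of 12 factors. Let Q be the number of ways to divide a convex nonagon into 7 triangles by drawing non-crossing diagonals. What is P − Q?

Ways to associate a product of 12 factors correspond to binary trees on 12 leaves, so the count is C_11. So P = C_11 = 58786.
A convex 9-gon is triangulated into 7 triangles, and the number of such triangulations is the Catalan number C_{9−2} = C_7. So Q = C_7 = 429.
P − Q = 58786 − 429 = 58357.

58357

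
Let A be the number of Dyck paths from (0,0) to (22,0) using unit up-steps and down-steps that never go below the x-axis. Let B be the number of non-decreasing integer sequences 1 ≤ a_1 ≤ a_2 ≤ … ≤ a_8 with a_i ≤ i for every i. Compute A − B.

57356

A Dyck path with 11 up-steps and 11 down-steps has semilength 11, so there are C_11 of them. So A = C_11 = 58786.
Such sub-staircase sequences of length n are counted by C_n; here n = 8. So B = C_8 = 1430.
A − B = 58786 − 1430 = 57356.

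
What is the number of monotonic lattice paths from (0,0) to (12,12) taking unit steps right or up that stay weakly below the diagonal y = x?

208012

Monotone paths in an n×n grid that stay weakly below the diagonal are counted by C_n; here n = 12.
C_12 = C(24,12)/13 = 2704156/13 = 208012.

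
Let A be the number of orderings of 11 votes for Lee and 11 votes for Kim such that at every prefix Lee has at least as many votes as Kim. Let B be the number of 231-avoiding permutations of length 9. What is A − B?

53924

Reading a vote for the leader as '(' and for the other as ')' turns such a sequence into a balanced string of 11 pairs, so the count is C_11. So A = C_11 = 58786.
For any fixed pattern of length 3, the pattern-avoiding permutations of [9] number C_9. So B = C_9 = 4862.
A − B = 58786 − 4862 = 53924.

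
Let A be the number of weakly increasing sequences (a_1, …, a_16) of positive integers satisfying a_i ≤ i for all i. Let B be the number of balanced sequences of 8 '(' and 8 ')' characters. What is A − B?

35356240

Weakly increasing sequences with a_i ≤ i biject with Dyck paths of semilength 16, so there are C_16. So A = C_16 = 35357670.
Balanced strings of n pairs of brackets are counted by C_n; here n = 8. So B = C_8 = 1430.
A − B = 35357670 − 1430 = 35356240.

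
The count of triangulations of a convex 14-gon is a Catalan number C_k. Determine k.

12

A convex 14-gon is triangulated into 12 triangles, and the number of such triangulations is the Catalan number C_{14−2} = C_12.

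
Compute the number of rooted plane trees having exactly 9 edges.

4862

A rooted plane tree with 9 edges has 10 nodes, and the count is C_9.
C_9 = 4862.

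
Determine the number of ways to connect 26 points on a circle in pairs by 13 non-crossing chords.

Pairing 26 circle points by 13 non-crossing chords gives C_13 matchings.
C_13 = 742900.

742900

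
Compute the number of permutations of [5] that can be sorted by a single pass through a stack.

42

By Knuth's characterisation, the stack-sortable permutations of length 5 are the 231-avoiders, numbering C_5.
C_5 = C(10,5)/6 = 252/6 = 42.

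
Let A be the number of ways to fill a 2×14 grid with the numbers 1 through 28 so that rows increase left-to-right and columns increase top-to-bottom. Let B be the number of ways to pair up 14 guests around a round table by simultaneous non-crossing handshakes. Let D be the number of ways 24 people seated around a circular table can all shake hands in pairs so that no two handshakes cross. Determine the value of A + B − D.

2466857

Standard Young tableaux of shape 2×n are counted by C_n; here n = 14. So A = C_14 = 2674440.
Non-crossing handshake pairings of 2n people are counted by C_n; 14 people gives n = 7. So B = C_7 = 429.
Non-crossing handshake pairings of 2n people are counted by C_n; 24 people gives n = 12. So D = C_12 = 208012.
A + B − D = 2674440 + 429 − 208012 = 2466857.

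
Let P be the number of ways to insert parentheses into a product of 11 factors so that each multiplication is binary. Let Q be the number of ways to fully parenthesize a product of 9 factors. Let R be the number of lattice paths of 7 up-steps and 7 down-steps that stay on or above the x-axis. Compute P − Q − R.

Bracketing 11 factors into binary products is counted by C_{11−1} = C_10. So P = C_10 = 16796.
Bracketing 9 factors into binary products is counted by C_{9−1} = C_8. So Q = C_8 = 1430.
Paths of 7 up- and 7 down-steps that never dip below the axis are Dyck paths; their count is C_7. So R = C_7 = 429.
P − Q − R = 16796 − 1430 − 429 = 14937.

14937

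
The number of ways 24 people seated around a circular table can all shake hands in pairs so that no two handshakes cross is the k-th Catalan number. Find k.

With 24 = 2·12 people, non-crossing handshake pairings are non-crossing perfect matchings on a circle, counted by C_12.

12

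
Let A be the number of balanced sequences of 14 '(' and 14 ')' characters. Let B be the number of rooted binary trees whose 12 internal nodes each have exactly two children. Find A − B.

Balanced strings of n pairs of brackets are counted by C_n; here n = 14. So A = C_14 = 2674440.
The number of full binary trees on 12 internal nodes is the Catalan number C_12. So B = C_12 = 208012.
A − B = 2674440 − 208012 = 2466428.

2466428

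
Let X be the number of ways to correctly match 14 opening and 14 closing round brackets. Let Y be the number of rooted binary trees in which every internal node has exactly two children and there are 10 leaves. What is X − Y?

2669578

Balanced strings of n pairs of brackets are counted by C_n; here n = 14. So X = C_14 = 2674440.
A full binary tree with L leaves has L−1 internal nodes and is counted by C_{L−1}; L = 10 gives C_9. So Y = C_9 = 4862.
X − Y = 2674440 − 4862 = 2669578.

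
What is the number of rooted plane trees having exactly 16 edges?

Rooted ordered trees with n edges are counted by C_n; here n = 16.
C_16 = C(32,16)/17 = 601080390/17 = 35357670.

35357670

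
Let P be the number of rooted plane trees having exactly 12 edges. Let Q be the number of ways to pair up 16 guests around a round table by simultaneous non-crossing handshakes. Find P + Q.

209442

A rooted plane tree with 12 edges has 13 nodes, and the count is C_12. So P = C_12 = 208012.
Non-crossing handshake pairings of 2n people are counted by C_n; 16 people gives n = 8. So Q = C_8 = 1430.
P + Q = 208012 + 1430 = 209442.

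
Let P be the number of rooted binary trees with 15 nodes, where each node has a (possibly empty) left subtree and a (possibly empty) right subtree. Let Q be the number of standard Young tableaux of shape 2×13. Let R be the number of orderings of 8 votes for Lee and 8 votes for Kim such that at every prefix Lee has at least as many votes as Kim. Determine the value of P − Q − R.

There are C_n binary search tree shapes on n keys; with n = 15 that is C_15. So P = C_15 = 9694845.
By the hook-length formula (or a Dyck-path bijection), SYT of shape 2×13 number C_13. So Q = C_13 = 742900.
Reading a vote for the leader as '(' and for the other as ')' turns such a sequence into a balanced string of 8 pairs, so the count is C_8. So R = C_8 = 1430.
P − Q − R = 9694845 − 742900 − 1430 = 8950515.

8950515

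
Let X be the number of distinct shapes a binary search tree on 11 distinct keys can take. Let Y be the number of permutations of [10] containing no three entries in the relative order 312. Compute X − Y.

Binary trees (left/right distinguished) on n nodes are counted by C_n; here n = 11. So X = C_11 = 58786.
For any fixed pattern of length 3, the pattern-avoiding permutations of [10] number C_10. So Y = C_10 = 16796.
X − Y = 58786 − 16796 = 41990.

41990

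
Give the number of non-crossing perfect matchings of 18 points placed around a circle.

4862

Non-crossing perfect matchings of 2n points on a circle are counted by C_n; with 18 points, n = 9.
C_9 = C(18,9)/10 = 48620/10 = 4862.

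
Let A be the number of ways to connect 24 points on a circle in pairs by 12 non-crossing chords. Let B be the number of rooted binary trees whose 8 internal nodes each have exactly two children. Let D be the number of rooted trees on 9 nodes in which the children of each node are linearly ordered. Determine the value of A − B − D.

205152

Non-crossing perfect matchings of 2n points on a circle are counted by C_n; with 24 points, n = 12. So A = C_12 = 208012.
Full binary trees with n internal nodes are counted by C_n; here n = 8. So B = C_8 = 1430.
Rooted ordered (plane) trees on m nodes have m−1 edges and are counted by C_{m−1}; m = 9 gives C_8. So D = C_8 = 1430.
A − B − D = 208012 − 1430 − 1430 = 205152.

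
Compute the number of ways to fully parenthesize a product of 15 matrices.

2674440

Bracketing 15 factors into binary products is counted by C_{15−1} = C_14.
C_14 = C(28,14)/15 = 40116600/15 = 2674440.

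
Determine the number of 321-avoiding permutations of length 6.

132

Permutations of [n] avoiding any single length-3 pattern are counted by C_n; here n = 6.
C_6 = C(12,6)/7 = 924/7 = 132.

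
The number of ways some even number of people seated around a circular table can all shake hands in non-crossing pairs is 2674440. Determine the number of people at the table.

28

Non-crossing handshake pairings of 2n people are counted by C_n. The Catalan number equal to 2674440 is C_14.
So n = 14, and there are 2n = 28 people.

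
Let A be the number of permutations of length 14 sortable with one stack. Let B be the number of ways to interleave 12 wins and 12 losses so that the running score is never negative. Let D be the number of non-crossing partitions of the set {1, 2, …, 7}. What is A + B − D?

2882023

Stack-sortable permutations are exactly the 231-avoiding ones, counted by C_n; here n = 14. So A = C_14 = 2674440.
Ballot sequences with n votes each where one side never trails are Dyck words, counted by C_n; here n = 12. So B = C_12 = 208012.
The non-crossing partitions of [7] form a lattice of size C_7. So D = C_7 = 429.
A + B − D = 2674440 + 208012 − 429 = 2882023.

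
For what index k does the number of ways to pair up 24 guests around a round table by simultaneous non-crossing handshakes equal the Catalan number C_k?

Non-crossing handshake pairings of 2n people are counted by C_n; 24 people gives n = 12.

12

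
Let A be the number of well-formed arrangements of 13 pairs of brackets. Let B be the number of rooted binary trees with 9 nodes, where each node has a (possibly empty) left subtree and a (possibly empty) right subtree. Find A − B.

Balanced strings of n pairs of brackets are counted by C_n; here n = 13. So A = C_13 = 742900.
Rooted binary trees with 9 nodes (each child slot possibly empty) number C_9. So B = C_9 = 4862.
A − B = 742900 − 4862 = 738038.

738038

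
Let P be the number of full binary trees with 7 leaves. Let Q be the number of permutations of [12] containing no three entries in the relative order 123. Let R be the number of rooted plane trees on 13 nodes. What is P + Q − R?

132

Full binary trees with 7 leaves have 7−1 = 6 internal nodes, so there are C_6 of them. So P = C_6 = 132.
For any fixed pattern of length 3, the pattern-avoiding permutations of [12] number C_12. So Q = C_12 = 208012.
A rooted plane tree on 13 nodes has 12 edges, and such trees are counted by C_12. So R = C_12 = 208012.
P + Q − R = 132 + 208012 − 208012 = 132.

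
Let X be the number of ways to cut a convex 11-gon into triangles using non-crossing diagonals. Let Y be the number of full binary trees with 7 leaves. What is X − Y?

4730

The number of triangulations of an 11-gon is the Catalan number C_9 (index = sides − 2). So X = C_9 = 4862.
A full binary tree with L leaves has L−1 internal nodes and is counted by C_{L−1}; L = 7 gives C_6. So Y = C_6 = 132.
X − Y = 4862 − 132 = 4730.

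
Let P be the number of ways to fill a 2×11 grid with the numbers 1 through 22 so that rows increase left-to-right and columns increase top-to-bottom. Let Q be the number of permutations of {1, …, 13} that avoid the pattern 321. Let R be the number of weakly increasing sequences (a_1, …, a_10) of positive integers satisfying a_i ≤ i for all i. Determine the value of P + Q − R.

784890

Standard Young tableaux of shape 2×n are counted by C_n; here n = 11. So P = C_11 = 58786.
For any fixed pattern of length 3, the pattern-avoiding permutations of [13] number C_13. So Q = C_13 = 742900.
Such sub-staircase sequences of length n are counted by C_n; here n = 10. So R = C_10 = 16796.
P + Q − R = 58786 + 742900 − 16796 = 784890.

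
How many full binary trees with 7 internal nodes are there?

Full binary trees with n internal nodes are counted by C_n; here n = 7.
C_7 = C_6 · 2(2·6+1)/(6+2) = 132 · 26/8 = 429.

429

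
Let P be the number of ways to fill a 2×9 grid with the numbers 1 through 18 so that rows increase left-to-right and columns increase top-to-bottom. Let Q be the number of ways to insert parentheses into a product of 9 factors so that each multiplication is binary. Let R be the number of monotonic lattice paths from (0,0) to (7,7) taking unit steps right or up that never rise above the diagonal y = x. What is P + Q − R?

By the hook-length formula (or a Dyck-path bijection), SYT of shape 2×9 number C_9. So P = C_9 = 4862.
Ways to associate a product of 9 factors correspond to binary trees on 9 leaves, so the count is C_8. So Q = C_8 = 1430.
Monotone paths in an n×n grid that stay weakly below the diagonal are counted by C_n; here n = 7. So R = C_7 = 429.
P + Q − R = 4862 + 1430 − 429 = 5863.

5863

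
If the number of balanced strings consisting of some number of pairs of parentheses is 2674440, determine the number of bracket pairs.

14

Balanced strings of n bracket-pairs are counted by C_n; 2674440 = C_14.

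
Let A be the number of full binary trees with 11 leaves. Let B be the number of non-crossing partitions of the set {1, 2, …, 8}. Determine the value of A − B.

A full binary tree with L leaves has L−1 internal nodes and is counted by C_{L−1}; L = 11 gives C_10. So A = C_10 = 16796.
Non-crossing partitions of an n-element set are counted by C_n; here n = 8. So B = C_8 = 1430.
A − B = 16796 − 1430 = 15366.

15366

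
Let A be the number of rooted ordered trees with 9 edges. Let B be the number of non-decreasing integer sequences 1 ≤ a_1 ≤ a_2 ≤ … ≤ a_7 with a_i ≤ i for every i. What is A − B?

4433

Rooted ordered trees with n edges are counted by C_n; here n = 9. So A = C_9 = 4862.
Such sub-staircase sequences of length n are counted by C_n; here n = 7. So B = C_7 = 429.
A − B = 4862 − 429 = 4433.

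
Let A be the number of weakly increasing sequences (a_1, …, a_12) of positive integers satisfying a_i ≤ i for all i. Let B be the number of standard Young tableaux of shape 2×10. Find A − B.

Such sub-staircase sequences of length n are counted by C_n; here n = 12. So A = C_12 = 208012.
By the hook-length formula (or a Dyck-path bijection), SYT of shape 2×10 number C_10. So B = C_10 = 16796.
A − B = 208012 − 16796 = 191216.

191216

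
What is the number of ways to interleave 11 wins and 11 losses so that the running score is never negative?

Reading a vote for the leader as '(' and for the other as ')' turns such a sequence into a balanced string of 11 pairs, so the count is C_11.
C_11 = C_10 · 2(2·10+1)/(10+2) = 16796 · 42/12 = 58786.

58786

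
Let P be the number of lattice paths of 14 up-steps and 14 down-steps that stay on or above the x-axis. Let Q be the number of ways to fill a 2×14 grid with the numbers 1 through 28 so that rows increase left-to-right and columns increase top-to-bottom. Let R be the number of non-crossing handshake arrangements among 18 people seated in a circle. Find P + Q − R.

5344018

Paths of 14 up- and 14 down-steps that never dip below the axis are Dyck paths; their count is C_14. So P = C_14 = 2674440.
By the hook-length formula (or a Dyck-path bijection), SYT of shape 2×14 number C_14. So Q = C_14 = 2674440.
Non-crossing handshake pairings of 2n people are counted by C_n; 18 people gives n = 9. So R = C_9 = 4862.
P + Q − R = 2674440 + 2674440 − 4862 = 5344018.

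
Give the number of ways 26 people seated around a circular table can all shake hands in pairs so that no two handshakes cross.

With 26 = 2·13 people, non-crossing handshake pairings are non-crossing perfect matchings on a circle, counted by C_13.
C_13 = C_12 · 2(2·12+1)/(12+2) = 208012 · 50/14 = 742900.

742900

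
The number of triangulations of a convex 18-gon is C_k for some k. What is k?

The number of triangulations of an 18-gon is the Catalan number C_16 (index = sides − 2).

16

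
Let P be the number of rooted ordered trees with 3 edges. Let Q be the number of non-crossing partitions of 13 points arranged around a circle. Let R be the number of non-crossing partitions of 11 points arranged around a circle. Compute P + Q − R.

684119

Rooted ordered trees with n edges are counted by C_n; here n = 3. So P = C_3 = 5.
The non-crossing partitions of [13] form a lattice of size C_13. So Q = C_13 = 742900.
The non-crossing partitions of [11] form a lattice of size C_11. So R = C_11 = 58786.
P + Q − R = 5 + 742900 − 58786 = 684119.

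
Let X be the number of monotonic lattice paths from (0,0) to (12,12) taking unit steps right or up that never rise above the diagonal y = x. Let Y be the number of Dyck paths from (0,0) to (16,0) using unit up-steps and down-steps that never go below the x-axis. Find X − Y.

Sub-diagonal monotone paths from (0,0) to (12,12) biject with Dyck paths of semilength 12, giving C_12. So X = C_12 = 208012.
Dyck paths of semilength n (length 2n) are counted by C_n; here n = 8. So Y = C_8 = 1430.
X − Y = 208012 − 1430 = 206582.

206582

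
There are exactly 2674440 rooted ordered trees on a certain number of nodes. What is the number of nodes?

15

Rooted ordered trees on m nodes are counted by C_{m−1}. Since C_14 = 2674440, the index is 14.
So the index is 14, and the number of nodes is 14 + 1 = 15.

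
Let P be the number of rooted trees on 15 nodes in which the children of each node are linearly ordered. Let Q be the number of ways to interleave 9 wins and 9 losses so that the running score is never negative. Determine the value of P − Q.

2669578

Rooted ordered (plane) trees on m nodes have m−1 edges and are counted by C_{m−1}; m = 15 gives C_14. So P = C_14 = 2674440.
Ballot sequences with n votes each where one side never trails are Dyck words, counted by C_n; here n = 9. So Q = C_9 = 4862.
P − Q = 2674440 − 4862 = 2669578.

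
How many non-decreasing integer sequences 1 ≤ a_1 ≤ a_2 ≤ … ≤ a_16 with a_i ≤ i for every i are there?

35357670

Such sub-staircase sequences of length n are counted by C_n; here n = 16.
C_16 = 35357670.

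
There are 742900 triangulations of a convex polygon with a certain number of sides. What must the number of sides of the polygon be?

15

Triangulations of a convex m-gon are counted by C_{m−2}. Since C_13 = 742900, the index is 13.
So m − 2 = 13, giving m = 15 sides.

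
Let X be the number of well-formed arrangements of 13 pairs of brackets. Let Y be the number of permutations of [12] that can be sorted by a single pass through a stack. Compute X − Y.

534888

With 13 pairs the number of balanced bracket strings is the Catalan number C_13. So X = C_13 = 742900.
By Knuth's characterisation, the stack-sortable permutations of length 12 are the 231-avoiders, numbering C_12. So Y = C_12 = 208012.
X − Y = 742900 − 208012 = 534888.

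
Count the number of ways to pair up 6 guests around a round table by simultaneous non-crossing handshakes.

5

Non-crossing handshake pairings of 2n people are counted by C_n; 6 people gives n = 3.
C_3 = C(6,3)/4 = 20/4 = 5.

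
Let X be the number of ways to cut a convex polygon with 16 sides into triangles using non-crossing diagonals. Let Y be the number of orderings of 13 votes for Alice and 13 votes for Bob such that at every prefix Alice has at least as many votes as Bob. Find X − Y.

1931540

Triangulations of a convex m-gon are counted by C_{m−2}; with m = 16 this is C_14. So X = C_14 = 2674440.
Reading a vote for the leader as '(' and for the other as ')' turns such a sequence into a balanced string of 13 pairs, so the count is C_13. So Y = C_13 = 742900.
X − Y = 2674440 − 742900 = 1931540.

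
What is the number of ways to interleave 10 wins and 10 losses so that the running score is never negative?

16796

Reading a vote for the leader as '(' and for the other as ')' turns such a sequence into a balanced string of 10 pairs, so the count is C_10.
C_10 = C(20,10)/11 = 184756/11 = 16796.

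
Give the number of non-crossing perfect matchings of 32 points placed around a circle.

Non-crossing perfect matchings of 2n points on a circle are counted by C_n; with 32 points, n = 16.
C_16 = C_15 · 2(2·15+1)/(15+2) = 9694845 · 62/17 = 35357670.

35357670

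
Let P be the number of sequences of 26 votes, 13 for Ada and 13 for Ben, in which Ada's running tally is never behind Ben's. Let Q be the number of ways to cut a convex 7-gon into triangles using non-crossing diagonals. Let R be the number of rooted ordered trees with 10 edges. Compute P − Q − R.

Ballot sequences with n votes each where one side never trails are Dyck words, counted by C_n; here n = 13. So P = C_13 = 742900.
The number of triangulations of a 7-gon is the Catalan number C_5 (index = sides − 2). So Q = C_5 = 42.
A rooted plane tree with 10 edges has 11 nodes, and the count is C_10. So R = C_10 = 16796.
P − Q − R = 742900 − 42 − 16796 = 726062.

726062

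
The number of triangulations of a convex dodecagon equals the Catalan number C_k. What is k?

A convex 12-gon is triangulated into 10 triangles, and the number of such triangulations is the Catalan number C_{12−2} = C_10.

10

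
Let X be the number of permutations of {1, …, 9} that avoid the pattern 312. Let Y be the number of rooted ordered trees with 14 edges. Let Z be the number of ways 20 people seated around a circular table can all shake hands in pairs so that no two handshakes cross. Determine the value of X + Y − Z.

For any fixed pattern of length 3, the pattern-avoiding permutations of [9] number C_9. So X = C_9 = 4862.
A rooted plane tree with 14 edges has 15 nodes, and the count is C_14. So Y = C_14 = 2674440.
With 20 = 2·10 people, non-crossing handshake pairings are non-crossing perfect matchings on a circle, counted by C_10. So Z = C_10 = 16796.
X + Y − Z = 4862 + 2674440 − 16796 = 2662506.

2662506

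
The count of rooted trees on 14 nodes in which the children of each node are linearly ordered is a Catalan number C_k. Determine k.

A rooted plane tree on 14 nodes has 13 edges, and such trees are counted by C_13.

13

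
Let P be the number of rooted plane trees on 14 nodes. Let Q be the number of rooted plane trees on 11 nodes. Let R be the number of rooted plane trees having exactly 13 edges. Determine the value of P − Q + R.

1469004

Rooted ordered (plane) trees on m nodes have m−1 edges and are counted by C_{m−1}; m = 14 gives C_13. So P = C_13 = 742900.
Rooted ordered (plane) trees on m nodes have m−1 edges and are counted by C_{m−1}; m = 11 gives C_10. So Q = C_10 = 16796.
Rooted ordered trees with n edges are counted by C_n; here n = 13. So R = C_13 = 742900.
P − Q + R = 742900 − 16796 + 742900 = 1469004.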